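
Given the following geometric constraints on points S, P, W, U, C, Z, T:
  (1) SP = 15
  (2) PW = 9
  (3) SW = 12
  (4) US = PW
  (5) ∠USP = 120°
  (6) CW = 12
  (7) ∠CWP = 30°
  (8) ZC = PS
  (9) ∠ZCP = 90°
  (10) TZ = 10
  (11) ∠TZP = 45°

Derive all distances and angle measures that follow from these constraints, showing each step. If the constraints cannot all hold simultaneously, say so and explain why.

The constraints are consistent.

From the given relations:
  US = PW = 9
  ZC = PS = 15

Step 1: From PS = 15, SU = 9, and ∠PSU = 120°, by the law of cosines:
  PU² = PS² + SU² - 2·PS·SU·cos(120°) = 225 + 81 + 135 = 441
  PU = 21

Step 2: From PW = 9, WC = 12, and ∠PWC = 30°, by the law of cosines:
  PC² = PW² + WC² - 2·PW·WC·cos(30°) = 81 + 144 - 187.1 = 37.94
  PC ≈ 6.16

Step 3: From SP = 15, SW = 12, PW = 9, by the inverse law of cosines:
  cos(∠PSW) = (SP² + SW² - PW²) / (2·SP·SW)
  ∠PSW = 36.87°

Step 4: From PS = 15, PW = 9, SW = 12, by the inverse law of cosines:
  cos(∠SPW) = (PS² + PW² - SW²) / (2·PS·PW)
  ∠SPW = 53.13°

Step 5: From WP = 9, WS = 12, PS = 15, by the inverse law of cosines:
  cos(∠PWS) = (WP² + WS² - PS²) / (2·WP·WS)
  ∠PWS = 90°

Step 6: From PC = 6.16, CZ = 15, and ∠PCZ = 90°, by the law of cosines:
  PZ² = PC² + CZ² - 2·PC·CZ·cos(90°) = 37.94 + 225 - 0 = 262.9
  PZ ≈ 16.22

Step 7: From PC = 6.16, PW = 9, CW = 12, by the inverse law of cosines:
  cos(∠CPW) = (PC² + PW² - CW²) / (2·PC·PW)
  ∠CPW = 103.06°

Step 8: From PS = 15, PU = 21, SU = 9, by the inverse law of cosines:
  cos(∠SPU) = (PS² + PU² - SU²) / (2·PS·PU)
  ∠SPU = 21.79°

Step 9: From UP = 21, US = 9, PS = 15, by the inverse law of cosines:
  cos(∠PUS) = (UP² + US² - PS²) / (2·UP·US)
  ∠PUS = 38.21°

Step 10: From CP = 6.16, CW = 12, PW = 9, by the inverse law of cosines:
  cos(∠PCW) = (CP² + CW² - PW²) / (2·CP·CW)
  ∠PCW = 46.94°

Step 11: From PZ = 16.22, ZT = 10, and ∠PZT = 45°, by the law of cosines:
  PT² = PZ² + ZT² - 2·PZ·ZT·cos(45°) = 262.9 + 100 - 229.3 = 133.6
  PT ≈ 11.56

Step 12: From PC = 6.16, PZ = 16.22, CZ = 15, by the inverse law of cosines:
  cos(∠CPZ) = (PC² + PZ² - CZ²) / (2·PC·PZ)
  ∠CPZ = 67.68°

Step 13: From ZC = 15, ZP = 16.22, CP = 6.16, by the inverse law of cosines:
  cos(∠CZP) = (ZC² + ZP² - CP²) / (2·ZC·ZP)
  ∠CZP = 22.32°

Step 14: From PT = 11.56, PZ = 16.22, TZ = 10, by the inverse law of cosines:
  cos(∠TPZ) = (PT² + PZ² - TZ²) / (2·PT·PZ)
  ∠TPZ = 37.71°

Step 15: From TP = 11.56, TZ = 10, PZ = 16.22, by the inverse law of cosines:
  cos(∠PTZ) = (TP² + TZ² - PZ²) / (2·TP·TZ)
  ∠PTZ = 97.29°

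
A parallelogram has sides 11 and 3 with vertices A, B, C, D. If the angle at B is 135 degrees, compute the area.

Area = 11 * 3 * sin(135°) = 33 * sqrt(2)/2 = 33*sqrt(2)/2

33*sqrt(2)/2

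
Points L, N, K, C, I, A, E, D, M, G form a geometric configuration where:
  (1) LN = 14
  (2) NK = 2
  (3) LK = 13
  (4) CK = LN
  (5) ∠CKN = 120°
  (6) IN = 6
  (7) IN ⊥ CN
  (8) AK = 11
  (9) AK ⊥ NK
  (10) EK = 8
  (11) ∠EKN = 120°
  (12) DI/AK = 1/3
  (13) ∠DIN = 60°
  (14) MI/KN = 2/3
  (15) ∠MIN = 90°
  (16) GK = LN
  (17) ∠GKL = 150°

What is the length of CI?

From the given relations: CK = LN = 14.
Step 1: By the law of cosines on triangle CKN: CN² = 14² + 2² − 2·14·2·cos(120°) = 228, so CN = 2·√57.
Step 2: By the law of cosines on triangle CNI: CI² = (2·√57)² + 6² − 2·2·√57·6·cos(90°) = 264, so CI = 2·√66.

Therefore, the length of CI = 2·√66.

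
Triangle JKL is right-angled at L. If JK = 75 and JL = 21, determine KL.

Rearranging the Pythagorean theorem to solve for the unknown leg:
leg^2 = hypotenuse^2 - known_leg^2 = 5625 - 441 = 5184
leg = sqrt(5184) = 72.

72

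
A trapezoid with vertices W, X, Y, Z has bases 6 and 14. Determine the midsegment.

The midsegment (median) of a trapezoid connects the midpoints of the non-parallel sides.
Its length is the average of the two bases: (6 + 14) / 2 = 10.

10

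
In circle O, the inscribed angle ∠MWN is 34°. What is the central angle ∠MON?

By the inscribed angle theorem, the central angle is twice the inscribed angle.
Central angle = 2 × 34° = 68°

68°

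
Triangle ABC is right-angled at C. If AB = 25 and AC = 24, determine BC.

Rearranging the Pythagorean theorem to solve for the unknown leg:
leg^2 = hypotenuse^2 - known_leg^2 = 625 - 576 = 49
leg = sqrt(49) = 7.

7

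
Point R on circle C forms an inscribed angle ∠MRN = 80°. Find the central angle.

The inscribed angle theorem states that a central angle is always twice any inscribed angle that subtends the same arc.
Since the inscribed angle is 80°, the central angle = 2 × 80° = 160°.

160°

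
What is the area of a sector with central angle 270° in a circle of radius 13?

The full circle has area πr² = π(13)² = 169*pi.
The sector covers 270° out of 360°, a fraction of 3/4.
Sector area = 169*pi × 3/4 = 507*pi/4.

507*pi/4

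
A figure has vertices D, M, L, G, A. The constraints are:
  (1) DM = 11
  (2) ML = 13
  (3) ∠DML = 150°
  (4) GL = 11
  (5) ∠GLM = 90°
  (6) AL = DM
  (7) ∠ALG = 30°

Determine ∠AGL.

From the given relations: AL = DM = 11.
Step 1: By the law of cosines on triangle GLA: GA² = 11² + 11² − 2·11·11·cos(30°) = 32.42, so GA ≈ 5.69.
Step 2: By the inverse law of cosines on triangle AGL: cos(∠AGL) = (5.69² + 11² − 11²) / (2·5.69·11) = 32.42/125.27 = 0.2588, so ∠AGL = 75°.

Therefore, the measure of angle ∠AGL = 75°.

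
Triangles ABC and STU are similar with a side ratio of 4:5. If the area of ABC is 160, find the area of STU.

Area ratio = (4/5)^2 = 16/25. Area of STU = 160 * 25/16 = 250.

250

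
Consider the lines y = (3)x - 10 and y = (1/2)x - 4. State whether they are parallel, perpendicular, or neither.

Slope of line 1: m1 = 3
Slope of line 2: m2 = 1/2
m1 != m2 (3 != 1/2), so not parallel.
m1 * m2 = (3) * (1/2) = 3/2 != -1, so not perpendicular.
The lines are neither parallel nor perpendicular.

Neither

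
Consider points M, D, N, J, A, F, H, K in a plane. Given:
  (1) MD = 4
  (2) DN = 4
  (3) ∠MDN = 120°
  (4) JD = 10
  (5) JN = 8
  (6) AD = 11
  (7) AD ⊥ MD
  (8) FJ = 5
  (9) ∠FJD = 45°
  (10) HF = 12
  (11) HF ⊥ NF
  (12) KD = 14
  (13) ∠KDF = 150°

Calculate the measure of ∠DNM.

Step 1: By the law of cosines on triangle NDM: NM² = 4² + 4² − 2·4·4·cos(120°) = 48, so NM = 4·√3.
Step 2: By the inverse law of cosines on triangle DNM: cos(∠DNM) = (4² + (4·√3)² − 4²) / (2·4·4·√3) = 48/55.43 = 0.866, so ∠DNM = 30°.

Therefore, the measure of angle ∠DNM = 30°.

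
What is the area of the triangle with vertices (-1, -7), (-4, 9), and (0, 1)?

Using the Shoelace formula for a triangle:
Area = (1/2)|x0(y1 - y2) + x1(y2 - y0) + x2(y0 - y1)|
Area = (1/2)|-1(9 - 1) + -4(1 - -7) + 0(-7 - 9)|
Area = (1/2)|-8 + -32 + 0|
Area = (1/2)|-40|
Area = (1/2)(40)
Area = 20

20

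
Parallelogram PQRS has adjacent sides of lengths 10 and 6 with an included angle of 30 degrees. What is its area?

Area = 10 * 6 * sin(30°) = 60 * 1/2 = 30

30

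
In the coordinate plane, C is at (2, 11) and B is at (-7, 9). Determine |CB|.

d = sqrt((-7 - 2)^2 + (9 - 11)^2)
d = sqrt(-9^2 + -2^2)
d = sqrt(81 + 4)
d = sqrt(85)

sqrt(85)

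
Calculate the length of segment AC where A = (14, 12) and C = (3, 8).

d = sqrt((3 - 14)^2 + (8 - 12)^2)
d = sqrt(-11^2 + -4^2)
d = sqrt(121 + 16)
d = sqrt(137)

sqrt(137)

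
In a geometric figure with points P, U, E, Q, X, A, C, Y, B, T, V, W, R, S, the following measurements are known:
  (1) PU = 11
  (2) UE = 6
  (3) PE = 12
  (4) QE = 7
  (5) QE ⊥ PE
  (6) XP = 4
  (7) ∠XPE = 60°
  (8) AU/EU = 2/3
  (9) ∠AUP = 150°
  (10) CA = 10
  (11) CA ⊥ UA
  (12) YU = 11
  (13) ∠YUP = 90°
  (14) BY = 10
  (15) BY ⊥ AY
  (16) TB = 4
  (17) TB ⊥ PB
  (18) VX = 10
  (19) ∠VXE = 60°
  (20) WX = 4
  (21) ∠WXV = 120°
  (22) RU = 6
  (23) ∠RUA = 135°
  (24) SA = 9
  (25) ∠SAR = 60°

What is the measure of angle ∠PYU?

Step 1: By the law of cosines on triangle YUP: YP² = 11² + 11² − 2·11·11·cos(90°) = 242, so YP = 11·√2.
Step 2: By the inverse law of cosines on triangle PYU: cos(∠PYU) = ((11·√2)² + 11² − 11²) / (2·11·√2·11) = 242/342.24 = 0.7071, so ∠PYU = 45°.

Therefore, the measure of angle ∠PYU = 45°.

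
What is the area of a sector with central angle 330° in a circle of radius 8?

Sector area = π(8²)(11/12) = 176*pi/3

176*pi/3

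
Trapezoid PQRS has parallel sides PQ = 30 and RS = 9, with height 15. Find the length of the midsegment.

midsegment = (30 + 9) / 2 = 39 / 2 = 39/2

39/2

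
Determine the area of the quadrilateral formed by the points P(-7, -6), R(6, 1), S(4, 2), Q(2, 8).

Using the Shoelace formula for a quadrilateral (vertices in order):
Area = (1/2)|sum of (x_i * y_(i+1) - x_(i+1) * y_i)|
Terms: (-7*1 - 6*-6) = 29, (6*2 - 4*1) = 8, (4*8 - 2*2) = 28, (2*-6 - -7*8) = 44
Sum = 109
Area = (1/2)(109) = 109/2

109/2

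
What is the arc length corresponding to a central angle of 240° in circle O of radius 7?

Arc length = 2πr × θ/360
= 2π × 7 × 2/3
= 28*pi/3

28*pi/3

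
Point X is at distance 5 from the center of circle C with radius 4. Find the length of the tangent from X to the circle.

Let T be the point of tangency. Then CT ⊥ XT (radius ⊥ tangent).
In right triangle CTX: CX² = CT² + XT²
5² = 4² + XT²
XT² = 9, XT = 3

3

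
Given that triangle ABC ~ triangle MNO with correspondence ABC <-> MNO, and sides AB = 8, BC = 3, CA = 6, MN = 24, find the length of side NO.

Similar triangles have proportional sides. Setting up the proportion:
MN / AB = NO / BC
24 / 8 = NO / 3
NO = 3 * 24 / 8 = 9.

9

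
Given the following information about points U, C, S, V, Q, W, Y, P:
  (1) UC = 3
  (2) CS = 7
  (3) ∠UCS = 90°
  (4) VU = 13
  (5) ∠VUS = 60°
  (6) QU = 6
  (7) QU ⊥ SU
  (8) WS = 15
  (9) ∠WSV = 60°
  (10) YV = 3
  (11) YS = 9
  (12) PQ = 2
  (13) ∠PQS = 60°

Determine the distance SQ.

Step 1: By the law of cosines on triangle UCS: US² = 3² + 7² − 2·3·7·cos(90°) = 58, so US = √58.
Step 2: By the law of cosines on triangle SUQ: SQ² = √58² + 6² − 2·√58·6·cos(90°) = 94, so SQ = √94.

Therefore, the length of SQ = √94.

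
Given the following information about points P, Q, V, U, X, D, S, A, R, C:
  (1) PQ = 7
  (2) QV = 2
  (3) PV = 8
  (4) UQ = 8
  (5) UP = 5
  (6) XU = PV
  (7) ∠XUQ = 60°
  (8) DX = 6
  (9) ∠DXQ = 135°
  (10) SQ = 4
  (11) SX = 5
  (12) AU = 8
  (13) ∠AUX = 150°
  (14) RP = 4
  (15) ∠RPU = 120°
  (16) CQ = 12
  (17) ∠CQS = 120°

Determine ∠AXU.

From the given relations: XU = PV = 8.
Step 1: By the law of cosines on triangle XUA: XA² = 8² + 8² − 2·8·8·cos(150°) = 238.85, so XA ≈ 15.45.
Step 2: By the inverse law of cosines on triangle AXU: cos(∠AXU) = (15.45² + 8² − 8²) / (2·15.45·8) = 238.85/247.28 = 0.9659, so ∠AXU = 15°.

Therefore, the measure of angle ∠AXU = 15°.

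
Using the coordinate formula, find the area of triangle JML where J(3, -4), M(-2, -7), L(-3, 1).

The Shoelace formula computes the area from vertex coordinates by summing cross products.
For vertices (3,-4), (-2,-7), (-3,1):
Signed sum = 3*-7 - -2*-4 + -2*1 - -3*-7 + -3*-4 - 3*1
= -29 + -23 + 9 = -43
Area = (1/2)|-43| = 43/2.

43/2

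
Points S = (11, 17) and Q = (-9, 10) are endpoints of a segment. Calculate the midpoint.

M = ((x₁ + x₂)/2, (y₁ + y₂)/2)
= ((11 + -9)/2, (17 + 10)/2)
= (2/2, 27/2) = (1, 27/2)

(1, 27/2)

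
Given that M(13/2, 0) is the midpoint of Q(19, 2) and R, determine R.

Using the midpoint formula: M = ((x1 + x2)/2, (y1 + y2)/2)
We know M = (13/2, 0) and Q = (19, 2)
For x: 13/2 = (19 + x2)/2, so x2 = 2*13/2 - 19 = -6
For y: 0 = (2 + y2)/2, so y2 = 2*0 - 2 = -2
R = (-6, -2)

(-6, -2)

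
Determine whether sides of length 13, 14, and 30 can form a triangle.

Check the triangle inequality: 13 + 14 = 27 ≤ 30.
Since the sum of two sides does not exceed the third, no triangle can be formed.

No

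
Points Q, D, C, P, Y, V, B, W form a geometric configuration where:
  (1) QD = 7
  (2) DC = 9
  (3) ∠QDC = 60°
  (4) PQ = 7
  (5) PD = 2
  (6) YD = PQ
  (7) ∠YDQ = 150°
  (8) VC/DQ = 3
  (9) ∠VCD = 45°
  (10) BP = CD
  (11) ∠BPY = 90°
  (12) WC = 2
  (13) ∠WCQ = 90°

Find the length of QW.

Step 1: By the law of cosines on triangle CDQ: CQ² = 9² + 7² − 2·9·7·cos(60°) = 67, so CQ = √67.
Step 2: By the law of cosines on triangle QCW: QW² = √67² + 2² − 2·√67·2·cos(90°) = 71, so QW = √71.

Therefore, the length of QW = √71.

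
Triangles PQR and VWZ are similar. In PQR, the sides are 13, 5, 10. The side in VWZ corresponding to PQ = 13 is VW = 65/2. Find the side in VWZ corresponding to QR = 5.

Similar triangles have proportional sides. Setting up the proportion:
VW / PQ = WZ / QR
65/2 / 13 = WZ / 5
WZ = 5 * 65/2 / 13 = 25/2.

25/2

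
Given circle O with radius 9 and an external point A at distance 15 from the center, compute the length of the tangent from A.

tangent = √(d² - r²) = √(15² - 9²) = √(225 - 81) = √144 = 12

12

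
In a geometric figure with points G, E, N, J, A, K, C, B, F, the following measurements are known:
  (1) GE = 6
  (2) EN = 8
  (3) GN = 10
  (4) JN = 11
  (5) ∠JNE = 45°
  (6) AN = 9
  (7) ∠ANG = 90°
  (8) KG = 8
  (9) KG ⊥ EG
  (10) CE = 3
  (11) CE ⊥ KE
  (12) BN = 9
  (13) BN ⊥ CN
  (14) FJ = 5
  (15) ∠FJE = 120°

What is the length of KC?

Step 1: By the law of cosines on triangle EGK: EK² = 6² + 8² − 2·6·8·cos(90°) = 100, so EK = 10.
Step 2: By the law of cosines on triangle KEC: KC² = 10² + 3² − 2·10·3·cos(90°) = 109, so KC = √109.

Therefore, the length of KC = √109.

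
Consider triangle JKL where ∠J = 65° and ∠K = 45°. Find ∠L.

The interior angles sum to 180°: angle L = 180 - 65 - 45 = 70°.
The triangle is acute (angles 65°, 45°, 70°).

70 degrees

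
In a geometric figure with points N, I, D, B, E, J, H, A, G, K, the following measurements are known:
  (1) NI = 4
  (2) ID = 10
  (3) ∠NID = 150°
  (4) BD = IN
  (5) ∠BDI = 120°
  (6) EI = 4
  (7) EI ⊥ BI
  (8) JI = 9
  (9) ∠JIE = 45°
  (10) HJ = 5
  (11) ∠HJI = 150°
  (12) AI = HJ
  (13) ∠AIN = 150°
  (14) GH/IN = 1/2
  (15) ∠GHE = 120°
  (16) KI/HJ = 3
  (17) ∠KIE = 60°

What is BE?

From the given relations: BD = IN = 4.
Step 1: By the law of cosines on triangle BDI: BI² = 4² + 10² − 2·4·10·cos(120°) = 156, so BI = 2·√39.
Step 2: By the law of cosines on triangle BIE: BE² = (2·√39)² + 4² − 2·2·√39·4·cos(90°) = 172, so BE = 2·√43.

Therefore, the length of BE = 2·√43.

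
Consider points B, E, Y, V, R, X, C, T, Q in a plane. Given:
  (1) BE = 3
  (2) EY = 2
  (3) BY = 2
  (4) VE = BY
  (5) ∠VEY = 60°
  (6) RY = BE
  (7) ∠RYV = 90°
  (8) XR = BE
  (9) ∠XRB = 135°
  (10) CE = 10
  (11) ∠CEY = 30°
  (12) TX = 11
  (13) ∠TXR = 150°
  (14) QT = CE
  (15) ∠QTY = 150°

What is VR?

From the given relations: VE = BY = 2; RY = BE = 3.
Step 1: By the law of cosines on triangle VEY: VY² = 2² + 2² − 2·2·2·cos(60°) = 4, so VY = 2.
Step 2: By the law of cosines on triangle VYR: VR² = 2² + 3² − 2·2·3·cos(90°) = 13, so VR = √13.

Therefore, the length of VR = √13.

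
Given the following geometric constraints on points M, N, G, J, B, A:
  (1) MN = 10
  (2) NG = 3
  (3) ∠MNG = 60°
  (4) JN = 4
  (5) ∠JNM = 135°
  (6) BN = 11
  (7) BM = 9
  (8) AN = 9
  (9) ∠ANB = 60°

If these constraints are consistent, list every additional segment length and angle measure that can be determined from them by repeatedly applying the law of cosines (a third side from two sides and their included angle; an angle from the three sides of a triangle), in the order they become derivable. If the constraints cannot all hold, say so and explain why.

The constraints are consistent. Derivable facts, in order:
After 1 step:
- BA = √103
- MG = √79
- MJ ≈ 13.14
- ∠BMN = 70.53°
- ∠BNM = 50.48°
- ∠MBN = 58.99°
After 2 steps:
- ∠ABN = 50.17°
- ∠BAN = 69.83°
- ∠GMN = 17°
- ∠JMN = 12.43°
- ∠MGN = 103°
- ∠MJN = 32.57°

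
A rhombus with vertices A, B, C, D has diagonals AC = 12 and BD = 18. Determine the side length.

Half-diagonals are 6 and 9. side = sqrt(6^2 + 9^2) = sqrt(117) = 3*sqrt(13)

3*sqrt(13)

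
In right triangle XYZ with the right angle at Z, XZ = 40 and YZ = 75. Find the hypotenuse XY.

XY = sqrt(40^2 + 75^2) = sqrt(7225) = 85

85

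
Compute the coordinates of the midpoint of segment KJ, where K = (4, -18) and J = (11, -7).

The midpoint is the average of the coordinates:
x: (4 + 11)/2 = 15/2
y: (-18 + -7)/2 = -25/2
Midpoint = (15/2, -25/2)

(15/2, -25/2)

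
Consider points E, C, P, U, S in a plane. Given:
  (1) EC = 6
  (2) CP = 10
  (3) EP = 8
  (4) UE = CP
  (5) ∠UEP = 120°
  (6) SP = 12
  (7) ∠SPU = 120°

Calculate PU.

From the given relations: UE = CP = 10.
Step 1: By the law of cosines on triangle PEU: PU² = 8² + 10² − 2·8·10·cos(120°) = 244, so PU = 2·√61.

Therefore, the length of PU = 2·√61.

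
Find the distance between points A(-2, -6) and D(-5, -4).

d = sqrt((-3)^2 + (2)^2) = sqrt(13)

sqrt(13)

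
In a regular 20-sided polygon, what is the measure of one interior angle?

Each interior angle of a regular n-gon is (n - 2) * 180 / n.
For n = 20: (20 - 2) * 180 / 20 = 3240/20 = 162 degrees.

162 degrees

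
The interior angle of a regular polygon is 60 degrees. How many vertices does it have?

The exterior angle is the supplement of the interior angle: 180 - 60 = 120 degrees.
Since the exterior angles of any convex polygon sum to 360 degrees, the number of sides is 360 / 120 = 3.

3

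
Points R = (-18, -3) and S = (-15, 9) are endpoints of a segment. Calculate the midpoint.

M = ((x₁ + x₂)/2, (y₁ + y₂)/2)
= ((-18 + -15)/2, (-3 + 9)/2)
= (-33/2, 6/2) = (-33/2, 3)

(-33/2, 3)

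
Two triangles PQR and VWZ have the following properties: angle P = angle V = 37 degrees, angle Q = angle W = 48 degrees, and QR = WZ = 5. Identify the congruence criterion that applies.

Consider the given information: angle P = angle V = 37 degrees, angle Q = angle W = 48 degrees, and QR = WZ = 5
This is not SSS or SAS: SSS requires all three pairs of sides, but we don't have that. SAS requires two sides and the included angle between them.
The correct criterion is AAS. Two pairs of corresponding angles and a non-included side are equal (Angle-Angle-Side).

AAS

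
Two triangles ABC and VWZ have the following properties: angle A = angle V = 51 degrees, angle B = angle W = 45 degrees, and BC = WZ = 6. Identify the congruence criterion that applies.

The given information matches AAS: Two pairs of corresponding angles and a non-included side are equal (Angle-Angle-Side).

AAS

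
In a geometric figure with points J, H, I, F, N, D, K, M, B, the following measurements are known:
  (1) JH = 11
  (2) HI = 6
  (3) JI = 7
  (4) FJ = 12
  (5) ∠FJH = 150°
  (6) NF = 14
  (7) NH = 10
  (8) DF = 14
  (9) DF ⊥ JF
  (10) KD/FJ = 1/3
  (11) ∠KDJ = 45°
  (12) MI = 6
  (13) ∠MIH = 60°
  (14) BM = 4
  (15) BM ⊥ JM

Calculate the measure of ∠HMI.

Step 1: By the law of cosines on triangle MIH: MH² = 6² + 6² − 2·6·6·cos(60°) = 36, so MH = 6.
Step 2: By the inverse law of cosines on triangle HMI: cos(∠HMI) = (6² + 6² − 6²) / (2·6·6) = 36/72 = 0.5, so ∠HMI = 60°.

Therefore, the measure of angle ∠HMI = 60°.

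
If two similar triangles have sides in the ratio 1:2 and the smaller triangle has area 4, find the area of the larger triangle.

The ratio of areas of similar triangles = (side ratio)^2.
Side ratio = 1:2, so area ratio = 1:4.
Area of the larger triangle / Area of the smaller triangle = 4/1
Area of the larger triangle = 4 * 4/1 = 16

16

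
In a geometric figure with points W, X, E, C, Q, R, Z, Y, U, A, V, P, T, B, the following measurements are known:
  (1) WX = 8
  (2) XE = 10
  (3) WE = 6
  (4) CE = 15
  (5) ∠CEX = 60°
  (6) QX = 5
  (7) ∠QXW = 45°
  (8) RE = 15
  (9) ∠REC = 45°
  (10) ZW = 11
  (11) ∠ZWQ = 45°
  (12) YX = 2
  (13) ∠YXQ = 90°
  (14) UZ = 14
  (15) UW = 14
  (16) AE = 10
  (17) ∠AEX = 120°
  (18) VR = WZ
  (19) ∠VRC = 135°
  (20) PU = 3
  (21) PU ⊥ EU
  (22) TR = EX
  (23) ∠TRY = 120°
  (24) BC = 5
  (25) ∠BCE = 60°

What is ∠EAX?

Step 1: By the law of cosines on triangle AEX: AX² = 10² + 10² − 2·10·10·cos(120°) = 300, so AX = 10·√3.
Step 2: By the inverse law of cosines on triangle EAX: cos(∠EAX) = (10² + (10·√3)² − 10²) / (2·10·10·√3) = 300/346.41 = 0.866, so ∠EAX = 30°.

Therefore, the measure of angle ∠EAX = 30°.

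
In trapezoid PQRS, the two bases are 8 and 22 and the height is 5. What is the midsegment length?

The midsegment (median) of a trapezoid connects the midpoints of the non-parallel sides.
Its length is the average of the two bases: (8 + 22) / 2 = 15.

15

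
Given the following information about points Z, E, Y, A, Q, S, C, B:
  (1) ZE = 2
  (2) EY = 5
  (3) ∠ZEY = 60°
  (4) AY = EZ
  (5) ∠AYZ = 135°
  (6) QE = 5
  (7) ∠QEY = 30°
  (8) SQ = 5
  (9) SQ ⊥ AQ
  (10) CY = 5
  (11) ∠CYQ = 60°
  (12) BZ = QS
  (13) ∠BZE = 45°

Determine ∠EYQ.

Step 1: By the law of cosines on triangle YEQ: YQ² = 5² + 5² − 2·5·5·cos(30°) = 6.7, so YQ ≈ 2.59.
Step 2: By the inverse law of cosines on triangle EYQ: cos(∠EYQ) = (5² + 2.59² − 5²) / (2·5·2.59) = 6.7/25.88 = 0.2588, so ∠EYQ = 75°.

Therefore, the measure of angle ∠EYQ = 75°.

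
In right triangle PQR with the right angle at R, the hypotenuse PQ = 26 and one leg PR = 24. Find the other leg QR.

QR = sqrt(26^2 - 24^2) = sqrt(100) = 10

10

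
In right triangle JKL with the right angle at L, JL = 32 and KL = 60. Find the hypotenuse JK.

In a right triangle, the square of the hypotenuse equals the sum of the squares of the two legs.
The legs are 32 and 60, so the hypotenuse = sqrt(1024 + 3600) = sqrt(4624) = 68.

68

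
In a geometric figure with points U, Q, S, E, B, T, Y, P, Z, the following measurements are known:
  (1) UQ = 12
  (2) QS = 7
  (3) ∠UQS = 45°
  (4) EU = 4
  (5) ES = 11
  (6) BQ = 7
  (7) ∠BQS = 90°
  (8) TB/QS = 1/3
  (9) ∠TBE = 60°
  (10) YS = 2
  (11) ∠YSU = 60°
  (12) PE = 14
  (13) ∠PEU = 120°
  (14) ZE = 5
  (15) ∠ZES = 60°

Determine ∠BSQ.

Step 1: By the law of cosines on triangle SQB: SB² = 7² + 7² − 2·7·7·cos(90°) = 98, so SB = 7·√2.
Step 2: By the inverse law of cosines on triangle BSQ: cos(∠BSQ) = ((7·√2)² + 7² − 7²) / (2·7·√2·7) = 98/138.59 = 0.7071, so ∠BSQ = 45°.

Therefore, the measure of angle ∠BSQ = 45°.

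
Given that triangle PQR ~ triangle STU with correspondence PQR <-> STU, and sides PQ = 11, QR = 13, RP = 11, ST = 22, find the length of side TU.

Similar triangles have proportional sides. Setting up the proportion:
ST / PQ = TU / QR
22 / 11 = TU / 13
TU = 13 * 22 / 11 = 26.

26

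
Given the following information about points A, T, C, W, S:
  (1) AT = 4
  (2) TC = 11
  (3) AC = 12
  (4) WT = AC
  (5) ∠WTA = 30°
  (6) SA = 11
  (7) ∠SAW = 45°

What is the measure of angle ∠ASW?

From the given relations: WT = AC = 12.
Step 1: By the law of cosines on triangle ATW: AW² = 4² + 12² − 2·4·12·cos(30°) = 76.86, so AW ≈ 8.77.
Step 2: By the law of cosines on triangle SAW: SW² = 11² + 8.77² − 2·11·8.77·cos(45°) = 61.48, so SW ≈ 7.84.
Step 3: By the inverse law of cosines on triangle ASW: cos(∠ASW) = (11² + 7.84² − 8.77²) / (2·11·7.84) = 105.62/172.5 = 0.6123, so ∠ASW = 52.25°.

Therefore, the measure of angle ∠ASW = 52.25°.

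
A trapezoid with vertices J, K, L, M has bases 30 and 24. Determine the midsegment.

The midsegment (median) of a trapezoid connects the midpoints of the non-parallel sides.
Its length is the average of the two bases: (30 + 24) / 2 = 27.

27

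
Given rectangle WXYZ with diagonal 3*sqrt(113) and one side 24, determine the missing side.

b = sqrt(d^2 - a^2) = sqrt(1017 - 576) = sqrt(441) = 21

21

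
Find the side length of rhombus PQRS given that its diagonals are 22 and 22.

Half-diagonals are 11 and 11. side = sqrt(11^2 + 11^2) = sqrt(242) = 11*sqrt(2)

11*sqrt(2)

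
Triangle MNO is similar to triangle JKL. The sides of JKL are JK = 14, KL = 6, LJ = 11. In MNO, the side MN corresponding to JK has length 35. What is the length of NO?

Similar triangles have proportional sides. Setting up the proportion:
MN / JK = NO / KL
35 / 14 = NO / 6
NO = 6 * 35 / 14 = 15.

15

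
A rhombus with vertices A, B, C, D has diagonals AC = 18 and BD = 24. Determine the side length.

The diagonals of a rhombus bisect each other at right angles.
Half-diagonals: 18/2 = 9 and 24/2 = 12
side = sqrt(9^2 + 12^2)
side = sqrt(81 + 144)
side = sqrt(225) = 15

15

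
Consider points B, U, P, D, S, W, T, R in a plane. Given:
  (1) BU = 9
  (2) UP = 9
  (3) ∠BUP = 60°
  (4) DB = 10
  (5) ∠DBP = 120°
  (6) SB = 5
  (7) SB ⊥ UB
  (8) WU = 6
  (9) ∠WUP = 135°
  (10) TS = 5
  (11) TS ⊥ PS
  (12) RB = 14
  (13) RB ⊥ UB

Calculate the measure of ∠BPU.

Step 1: By the law of cosines on triangle PUB: PB² = 9² + 9² − 2·9·9·cos(60°) = 81, so PB = 9.
Step 2: By the inverse law of cosines on triangle BPU: cos(∠BPU) = (9² + 9² − 9²) / (2·9·9) = 81/162 = 0.5, so ∠BPU = 60°.

Therefore, the measure of angle ∠BPU = 60°.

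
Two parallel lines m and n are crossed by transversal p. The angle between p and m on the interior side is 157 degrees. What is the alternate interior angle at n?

Alternate interior angles are equal: 157 degrees.

157 degrees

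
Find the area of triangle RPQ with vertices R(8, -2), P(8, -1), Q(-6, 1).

Shoelace: Area = (1/2)|8(-1-1) + 8(1--2) + -6(-2--1)| = (1/2)(14) = 7

7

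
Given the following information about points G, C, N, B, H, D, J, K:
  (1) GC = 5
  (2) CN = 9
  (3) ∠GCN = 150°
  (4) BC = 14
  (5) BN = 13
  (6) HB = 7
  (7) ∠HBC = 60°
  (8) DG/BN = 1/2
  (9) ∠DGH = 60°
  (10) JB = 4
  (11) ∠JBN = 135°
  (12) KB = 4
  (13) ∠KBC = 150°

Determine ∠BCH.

Step 1: By the law of cosines on triangle CBH: CH² = 14² + 7² − 2·14·7·cos(60°) = 147, so CH = 7·√3.
Step 2: By the inverse law of cosines on triangle BCH: cos(∠BCH) = (14² + (7·√3)² − 7²) / (2·14·7·√3) = 294/339.48 = 0.866, so ∠BCH = 30°.

Therefore, the measure of angle ∠BCH = 30°.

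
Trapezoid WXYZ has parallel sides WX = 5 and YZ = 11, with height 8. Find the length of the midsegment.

The midsegment (median) of a trapezoid connects the midpoints of the non-parallel sides.
Its length is the average of the two bases: (5 + 11) / 2 = 8.

8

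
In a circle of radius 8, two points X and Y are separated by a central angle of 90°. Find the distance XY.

Chord = 2(8) sin(45°) = 8*sqrt(2)

8*sqrt(2)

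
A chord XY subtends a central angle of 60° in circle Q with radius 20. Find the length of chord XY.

Chord length = 2r sin(θ/2)
= 2 × 20 × sin(60°/2)
= 2 × 20 × sin(30°)
= 20

20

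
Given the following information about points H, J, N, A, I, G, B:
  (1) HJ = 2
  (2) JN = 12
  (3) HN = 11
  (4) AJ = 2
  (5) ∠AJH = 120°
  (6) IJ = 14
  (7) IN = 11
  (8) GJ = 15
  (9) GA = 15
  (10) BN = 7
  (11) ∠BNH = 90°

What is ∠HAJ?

Step 1: By the law of cosines on triangle AJH: AH² = 2² + 2² − 2·2·2·cos(120°) = 12, so AH = 2·√3.
Step 2: By the inverse law of cosines on triangle HAJ: cos(∠HAJ) = ((2·√3)² + 2² − 2²) / (2·2·√3·2) = 12/13.86 = 0.866, so ∠HAJ = 30°.

Therefore, the measure of angle ∠HAJ = 30°.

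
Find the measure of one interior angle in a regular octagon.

Each interior angle of a regular n-gon is (n - 2) * 180 / n.
For n = 8: (8 - 2) * 180 / 8 = 1080/8 = 135 degrees.

135 degrees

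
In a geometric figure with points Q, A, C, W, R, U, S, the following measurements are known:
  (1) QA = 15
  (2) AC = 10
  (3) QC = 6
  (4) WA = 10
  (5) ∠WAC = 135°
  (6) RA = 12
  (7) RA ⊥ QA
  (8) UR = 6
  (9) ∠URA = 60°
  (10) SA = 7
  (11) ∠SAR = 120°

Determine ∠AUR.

Step 1: By the law of cosines on triangle URA: UA² = 6² + 12² − 2·6·12·cos(60°) = 108, so UA = 6·√3.
Step 2: By the inverse law of cosines on triangle AUR: cos(∠AUR) = ((6·√3)² + 6² − 12²) / (2·6·√3·6) = 0/124.71 = 0, so ∠AUR = 90°.

Therefore, the measure of angle ∠AUR = 90°.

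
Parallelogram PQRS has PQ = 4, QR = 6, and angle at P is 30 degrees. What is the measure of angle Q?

Consecutive angles are supplementary: angle Q = 180 - 30 = 150 degrees.

150 degrees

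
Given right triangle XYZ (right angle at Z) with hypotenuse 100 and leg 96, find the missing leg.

By the Pythagorean theorem: YZ^2 = XY^2 - XZ^2
YZ^2 = 100^2 - 96^2 = 10000 - 9216 = 784
YZ = sqrt(784) = 28

28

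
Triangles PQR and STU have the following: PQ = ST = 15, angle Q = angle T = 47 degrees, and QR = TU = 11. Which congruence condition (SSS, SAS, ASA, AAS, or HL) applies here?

The given information matches SAS: Two pairs of corresponding sides and the included angle are equal (Side-Angle-Side).

SAS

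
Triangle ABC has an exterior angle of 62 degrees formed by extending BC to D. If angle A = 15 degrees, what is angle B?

By the exterior angle theorem: exterior angle = sum of remote interior angles.
62 = 15 + angle B
angle B = 62 - 15 = 47 degrees

47 degrees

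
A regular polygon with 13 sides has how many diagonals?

The number of diagonals in an n-gon is n(n - 3)/2.
For n = 13: 13(13 - 3)/2 = 13 × 10 / 2 = 65.

65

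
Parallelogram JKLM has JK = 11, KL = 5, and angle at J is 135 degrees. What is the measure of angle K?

In a parallelogram, consecutive angles are supplementary (sum to 180°).
angle K = 180 - angle J
angle K = 180 - 135
angle K = 45 degrees

45 degrees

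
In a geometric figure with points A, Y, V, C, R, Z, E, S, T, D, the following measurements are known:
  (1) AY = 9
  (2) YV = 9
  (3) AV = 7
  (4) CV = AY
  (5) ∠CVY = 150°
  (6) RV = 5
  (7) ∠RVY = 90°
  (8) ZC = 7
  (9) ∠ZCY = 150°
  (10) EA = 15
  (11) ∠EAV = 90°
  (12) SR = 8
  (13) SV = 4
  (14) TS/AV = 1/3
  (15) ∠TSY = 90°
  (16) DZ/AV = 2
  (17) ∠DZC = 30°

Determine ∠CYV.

From the given relations: CV = AY = 9.
Step 1: By the law of cosines on triangle YVC: YC² = 9² + 9² − 2·9·9·cos(150°) = 302.3, so YC ≈ 17.39.
Step 2: By the inverse law of cosines on triangle CYV: cos(∠CYV) = (17.39² + 9² − 9²) / (2·17.39·9) = 302.3/312.96 = 0.9659, so ∠CYV = 15°.

Therefore, the measure of angle ∠CYV = 15°.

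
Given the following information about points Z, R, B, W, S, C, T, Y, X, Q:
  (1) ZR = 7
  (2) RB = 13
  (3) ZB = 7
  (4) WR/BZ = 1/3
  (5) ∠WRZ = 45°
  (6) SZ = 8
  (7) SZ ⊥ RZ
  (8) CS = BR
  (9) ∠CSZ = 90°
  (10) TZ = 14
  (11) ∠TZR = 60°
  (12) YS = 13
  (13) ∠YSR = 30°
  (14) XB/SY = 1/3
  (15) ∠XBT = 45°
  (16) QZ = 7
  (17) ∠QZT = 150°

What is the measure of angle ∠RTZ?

Step 1: By the law of cosines on triangle TZR: TR² = 14² + 7² − 2·14·7·cos(60°) = 147, so TR = 7·√3.
Step 2: By the inverse law of cosines on triangle RTZ: cos(∠RTZ) = ((7·√3)² + 14² − 7²) / (2·7·√3·14) = 294/339.48 = 0.866, so ∠RTZ = 30°.

Therefore, the measure of angle ∠RTZ = 30°.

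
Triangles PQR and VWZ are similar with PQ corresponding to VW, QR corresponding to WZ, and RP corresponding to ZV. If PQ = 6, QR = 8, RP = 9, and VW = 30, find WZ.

Similar triangles have proportional sides. Setting up the proportion:
VW / PQ = WZ / QR
30 / 6 = WZ / 8
WZ = 8 * 30 / 6 = 40.

40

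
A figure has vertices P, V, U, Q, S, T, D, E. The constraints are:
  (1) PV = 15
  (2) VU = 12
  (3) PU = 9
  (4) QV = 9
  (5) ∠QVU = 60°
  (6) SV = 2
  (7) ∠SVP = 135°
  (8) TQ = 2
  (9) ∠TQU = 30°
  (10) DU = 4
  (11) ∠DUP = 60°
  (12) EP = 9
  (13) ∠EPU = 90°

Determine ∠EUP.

Step 1: By the law of cosines on triangle UPE: UE² = 9² + 9² − 2·9·9·cos(90°) = 162, so UE = 9·√2.
Step 2: By the inverse law of cosines on triangle EUP: cos(∠EUP) = ((9·√2)² + 9² − 9²) / (2·9·√2·9) = 162/229.1 = 0.7071, so ∠EUP = 45°.

Therefore, the measure of angle ∠EUP = 45°.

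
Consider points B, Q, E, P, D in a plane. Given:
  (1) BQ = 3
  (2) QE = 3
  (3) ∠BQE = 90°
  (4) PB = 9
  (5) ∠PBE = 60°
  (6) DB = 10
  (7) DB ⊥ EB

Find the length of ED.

Step 1: By the law of cosines on triangle BQE: BE² = 3² + 3² − 2·3·3·cos(90°) = 18, so BE = 3·√2.
Step 2: By the law of cosines on triangle EBD: ED² = (3·√2)² + 10² − 2·3·√2·10·cos(90°) = 118, so ED = √118.

Therefore, the length of ED = √118.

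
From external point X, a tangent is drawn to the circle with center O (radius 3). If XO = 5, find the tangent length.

The tangent, radius, and line from the external point to the center form a right triangle.
The right angle is where the tangent meets the radius.
By the Pythagorean theorem: tangent² + 3² = 5²
tangent² = 25 - 9 = 16
tangent = 4

4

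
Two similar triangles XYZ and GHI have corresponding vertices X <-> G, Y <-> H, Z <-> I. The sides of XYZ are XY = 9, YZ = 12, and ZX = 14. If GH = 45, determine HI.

Since the triangles are similar, the ratio of corresponding sides is constant.
Scale factor k = GH / XY = 45 / 9 = 5
HI = k * YZ = 5 * 12 = 60

60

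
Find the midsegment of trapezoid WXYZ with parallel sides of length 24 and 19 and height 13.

The midsegment (median) of a trapezoid connects the midpoints of the non-parallel sides.
Its length is the average of the two bases: (24 + 19) / 2 = 43/2.

43/2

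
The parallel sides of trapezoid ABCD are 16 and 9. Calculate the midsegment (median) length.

midsegment = (16 + 9) / 2 = 25 / 2 = 25/2

25/2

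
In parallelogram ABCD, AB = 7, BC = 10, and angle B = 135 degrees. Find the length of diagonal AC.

Using the law of cosines:
d^2 = 7^2 + 10^2 - 2(7)(10)cos(135 degrees)
d^2 = 49 + 100 - 140*-sqrt(2)/2
d^2 = 70*sqrt(2) + 149
d = sqrt(70*sqrt(2) + 149)

sqrt(70*sqrt(2) + 149)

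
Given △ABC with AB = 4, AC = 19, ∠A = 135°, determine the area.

When two sides and the included angle are known, the area formula is (1/2)ab sin(C).
The height from one side to the opposite vertex is 19 sin(135°) = 19*sqrt(2)/2.
Area = (1/2) * 4 * 19*sqrt(2)/2 = 19*sqrt(2).

19*sqrt(2)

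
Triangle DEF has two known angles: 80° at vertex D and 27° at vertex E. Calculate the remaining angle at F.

By the triangle angle sum property, the three interior angles of any triangle add up to 180°.
We know angle D = 80° and angle E = 27°, so their sum is 107°.
Therefore angle F = 180° - 107° = 73°.

73 degrees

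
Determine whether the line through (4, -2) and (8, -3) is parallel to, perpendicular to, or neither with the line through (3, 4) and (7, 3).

Slope of line 1: m1 = (-3 - -2)/(8 - 4) = -1/4 = -1/4
Slope of line 2: m2 = (3 - 4)/(7 - 3) = -1/4 = -1/4
Since m1 = m2 = -1/4, the lines are parallel.

Parallel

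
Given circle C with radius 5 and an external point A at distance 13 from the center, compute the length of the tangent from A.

The tangent, radius, and line from the external point to the center form a right triangle.
The right angle is where the tangent meets the radius.
By the Pythagorean theorem: tangent² + 5² = 13²
tangent² = 169 - 25 = 144
tangent = 12

12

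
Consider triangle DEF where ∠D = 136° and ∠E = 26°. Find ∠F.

By the triangle angle sum property, the three interior angles of any triangle add up to 180°.
We know angle D = 136° and angle E = 26°, so their sum is 162°.
Therefore angle F = 180° - 162° = 18°.

18 degrees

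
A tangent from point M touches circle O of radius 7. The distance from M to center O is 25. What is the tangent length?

The tangent, radius, and line from the external point to the center form a right triangle.
The right angle is where the tangent meets the radius.
By the Pythagorean theorem: tangent² + 7² = 25²
tangent² = 625 - 49 = 576
tangent = 24

24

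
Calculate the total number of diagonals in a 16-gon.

Total line segments between 16 vertices = C(16,2) = 120.
Subtract the 16 sides: 120 - 16 = 104 diagonals.

104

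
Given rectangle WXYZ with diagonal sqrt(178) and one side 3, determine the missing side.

The diagonal of a rectangle forms a right triangle with the two sides.
Rearranging the Pythagorean theorem: missing side = sqrt(d^2 - known^2).
= sqrt(178 - 9) = sqrt(169) = 13.

13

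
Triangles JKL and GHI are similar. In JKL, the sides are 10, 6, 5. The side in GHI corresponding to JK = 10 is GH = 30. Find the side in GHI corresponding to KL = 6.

k = 30/10 = 3. HI = 3 * 6 = 18.

18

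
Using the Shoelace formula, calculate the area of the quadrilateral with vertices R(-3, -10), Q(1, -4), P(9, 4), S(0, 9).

Using the Shoelace formula for a quadrilateral (vertices in order):
Area = (1/2)|sum of (x_i * y_(i+1) - x_(i+1) * y_i)|
Terms: (-3*-4 - 1*-10) = 22, (1*4 - 9*-4) = 40, (9*9 - 0*4) = 81, (0*-10 - -3*9) = 27
Sum = 170
Area = (1/2)(170) = 85

85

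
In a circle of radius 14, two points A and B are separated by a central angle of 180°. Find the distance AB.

Drop a perpendicular from the center to the chord, bisecting both the chord and the central angle.
Each half-chord = r sin(θ/2) = 14 sin(90°).
The full chord = 2 × 14 × sin(90°) = 28.

28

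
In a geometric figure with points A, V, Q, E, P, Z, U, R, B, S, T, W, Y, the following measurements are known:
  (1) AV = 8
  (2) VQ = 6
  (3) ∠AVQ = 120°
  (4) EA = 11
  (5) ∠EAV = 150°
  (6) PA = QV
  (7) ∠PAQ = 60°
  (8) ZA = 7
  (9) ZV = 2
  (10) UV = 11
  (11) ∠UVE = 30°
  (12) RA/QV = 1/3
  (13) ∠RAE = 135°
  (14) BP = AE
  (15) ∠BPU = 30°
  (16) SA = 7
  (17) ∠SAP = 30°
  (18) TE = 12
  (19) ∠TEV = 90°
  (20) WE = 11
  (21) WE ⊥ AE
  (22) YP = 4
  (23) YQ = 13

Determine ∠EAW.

Step 1: By the law of cosines on triangle AEW: AW² = 11² + 11² − 2·11·11·cos(90°) = 242, so AW = 11·√2.
Step 2: By the inverse law of cosines on triangle EAW: cos(∠EAW) = (11² + (11·√2)² − 11²) / (2·11·11·√2) = 242/342.24 = 0.7071, so ∠EAW = 45°.

Therefore, the measure of angle ∠EAW = 45°.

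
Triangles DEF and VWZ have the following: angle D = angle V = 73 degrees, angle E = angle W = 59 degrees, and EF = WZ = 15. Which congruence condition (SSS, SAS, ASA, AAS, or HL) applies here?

The given information provides:
angle D = angle V = 73 degrees, angle E = angle W = 59 degrees, and EF = WZ = 15
This matches the AAS congruence theorem.
Two pairs of corresponding angles and a non-included side are equal (Angle-Angle-Side).

AAS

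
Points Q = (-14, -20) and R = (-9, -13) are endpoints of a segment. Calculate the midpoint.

M = ((x₁ + x₂)/2, (y₁ + y₂)/2)
= ((-14 + -9)/2, (-20 + -13)/2)
= (-23/2, -33/2) = (-23/2, -33/2)

(-23/2, -33/2)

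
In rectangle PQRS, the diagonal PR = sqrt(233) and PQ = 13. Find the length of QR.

b = sqrt(d^2 - a^2) = sqrt(233 - 169) = sqrt(64) = 8

8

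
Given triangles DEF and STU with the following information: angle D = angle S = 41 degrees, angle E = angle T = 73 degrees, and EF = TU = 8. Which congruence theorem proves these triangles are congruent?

The given information provides:
angle D = angle S = 41 degrees, angle E = angle T = 73 degrees, and EF = TU = 8
This matches the AAS congruence theorem.
Two pairs of corresponding angles and a non-included side are equal (Angle-Angle-Side).

AAS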